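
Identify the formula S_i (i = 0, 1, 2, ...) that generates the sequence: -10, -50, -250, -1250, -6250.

Check ratios: -50 / -10 = 5.0
Common ratio r = 5.
First term a = -10.
Formula: S_i = -10 * 5^i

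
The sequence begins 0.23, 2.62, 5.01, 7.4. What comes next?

Differences: 2.62 - 0.23 = 2.39
This is an arithmetic sequence with common difference d = 2.39.
Next term = 7.4 + 2.39 = 9.79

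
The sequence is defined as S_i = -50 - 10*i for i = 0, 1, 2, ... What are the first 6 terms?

This is an arithmetic sequence.
i=0: S_0 = -50 + -10*0 = -50
i=1: S_1 = -50 + -10*1 = -60
i=2: S_2 = -50 + -10*2 = -70
i=3: S_3 = -50 + -10*3 = -80
i=4: S_4 = -50 + -10*4 = -90
i=5: S_5 = -50 + -10*5 = -100
The first 6 terms are: [-50, -60, -70, -80, -90, -100]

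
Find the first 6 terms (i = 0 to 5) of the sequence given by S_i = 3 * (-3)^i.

This is a geometric sequence.
i=0: S_0 = 3 * (-3)^0 = 3
i=1: S_1 = 3 * (-3)^1 = -9
i=2: S_2 = 3 * (-3)^2 = 27
i=3: S_3 = 3 * (-3)^3 = -81
i=4: S_4 = 3 * (-3)^4 = 243
i=5: S_5 = 3 * (-3)^5 = -729
The first 6 terms are: [3, -9, 27, -81, 243, -729]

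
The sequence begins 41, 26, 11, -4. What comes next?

Differences: 26 - 41 = -15
This is an arithmetic sequence with common difference d = -15.
Next term = -4 + -15 = -19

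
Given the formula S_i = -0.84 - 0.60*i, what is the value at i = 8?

S_8 = -0.84 + -0.6*8 = -0.84 + -4.8 = -5.64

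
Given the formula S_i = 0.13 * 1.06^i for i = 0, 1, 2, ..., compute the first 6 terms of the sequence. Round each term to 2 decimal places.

This is a geometric sequence.
i=0: S_0 = 0.13 * 1.06^0 = 0.13
i=1: S_1 = 0.13 * 1.06^1 ≈ 0.14
i=2: S_2 = 0.13 * 1.06^2 ≈ 0.15
i=3: S_3 = 0.13 * 1.06^3 ≈ 0.15
i=4: S_4 = 0.13 * 1.06^4 ≈ 0.16
i=5: S_5 = 0.13 * 1.06^5 ≈ 0.17
The first 6 terms are: [0.13, 0.14, 0.15, 0.15, 0.16, 0.17]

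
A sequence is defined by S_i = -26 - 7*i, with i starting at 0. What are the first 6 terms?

This is an arithmetic sequence.
i=0: S_0 = -26 + -7*0 = -26
i=1: S_1 = -26 + -7*1 = -33
i=2: S_2 = -26 + -7*2 = -40
i=3: S_3 = -26 + -7*3 = -47
i=4: S_4 = -26 + -7*4 = -54
i=5: S_5 = -26 + -7*5 = -61
The first 6 terms are: [-26, -33, -40, -47, -54, -61]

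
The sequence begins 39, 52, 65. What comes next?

Differences: 52 - 39 = 13
This is an arithmetic sequence with common difference d = 13.
Next term = 65 + 13 = 78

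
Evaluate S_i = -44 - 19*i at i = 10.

S_10 = -44 + -19*10 = -44 + -190 = -234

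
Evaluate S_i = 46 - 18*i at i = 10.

S_10 = 46 + -18*10 = 46 + -180 = -134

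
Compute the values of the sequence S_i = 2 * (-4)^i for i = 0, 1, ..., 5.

This is a geometric sequence.
i=0: S_0 = 2 * (-4)^0 = 2
i=1: S_1 = 2 * (-4)^1 = -8
i=2: S_2 = 2 * (-4)^2 = 32
i=3: S_3 = 2 * (-4)^3 = -128
i=4: S_4 = 2 * (-4)^4 = 512
i=5: S_5 = 2 * (-4)^5 = -2048
The first 6 terms are: [2, -8, 32, -128, 512, -2048]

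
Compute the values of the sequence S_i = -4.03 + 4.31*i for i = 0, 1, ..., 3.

This is an arithmetic sequence.
i=0: S_0 = -4.03 + 4.31*0 = -4.03
i=1: S_1 = -4.03 + 4.31*1 = 0.28
i=2: S_2 = -4.03 + 4.31*2 = 4.59
i=3: S_3 = -4.03 + 4.31*3 = 8.9
The first 4 terms are: [-4.03, 0.28, 4.59, 8.9]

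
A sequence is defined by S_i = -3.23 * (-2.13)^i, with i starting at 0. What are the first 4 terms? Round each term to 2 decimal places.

This is a geometric sequence.
i=0: S_0 = -3.23 * (-2.13)^0 = -3.23
i=1: S_1 = -3.23 * (-2.13)^1 ≈ 6.88
i=2: S_2 = -3.23 * (-2.13)^2 ≈ -14.65
i=3: S_3 = -3.23 * (-2.13)^3 ≈ 31.21
The first 4 terms are: [-3.23, 6.88, -14.65, 31.21]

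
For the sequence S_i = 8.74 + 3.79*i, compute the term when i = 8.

S_8 = 8.74 + 3.79*8 = 8.74 + 30.32 = 39.06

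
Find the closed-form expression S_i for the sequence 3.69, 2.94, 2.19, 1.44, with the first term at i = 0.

Check differences: 2.94 - 3.69 = -0.75
2.19 - 2.94 = -0.75
Common difference d = -0.75.
First term a = 3.69.
Formula: S_i = 3.69 - 0.75*i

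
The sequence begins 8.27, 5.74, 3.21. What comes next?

Differences: 5.74 - 8.27 = -2.53
This is an arithmetic sequence with common difference d = -2.53.
Next term = 3.21 + -2.53 = 0.68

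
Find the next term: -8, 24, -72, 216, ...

Ratios: 24 / -8 = -3.0
This is a geometric sequence with common ratio r = -3.
Next term = 216 * -3 = -648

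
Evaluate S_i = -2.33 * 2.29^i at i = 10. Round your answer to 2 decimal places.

S_10 = -2.33 * 2.29^10 ≈ -2.33 * 3966.0193 ≈ -9240.82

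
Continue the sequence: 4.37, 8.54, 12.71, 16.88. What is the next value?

Differences: 8.54 - 4.37 = 4.17
This is an arithmetic sequence with common difference d = 4.17.
Next term = 16.88 + 4.17 = 21.05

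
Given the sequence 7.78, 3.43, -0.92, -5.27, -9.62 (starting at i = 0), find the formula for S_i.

Check differences: 3.43 - 7.78 = -4.35
-0.92 - 3.43 = -4.35
Common difference d = -4.35.
First term a = 7.78.
Formula: S_i = 7.78 - 4.35*i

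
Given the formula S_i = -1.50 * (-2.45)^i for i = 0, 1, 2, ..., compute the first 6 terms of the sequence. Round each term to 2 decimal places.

This is a geometric sequence.
i=0: S_0 = -1.5 * (-2.45)^0 = -1.5
i=1: S_1 = -1.5 * (-2.45)^1 ≈ 3.68
i=2: S_2 = -1.5 * (-2.45)^2 ≈ -9.0
i=3: S_3 = -1.5 * (-2.45)^3 ≈ 22.06
i=4: S_4 = -1.5 * (-2.45)^4 ≈ -54.05
i=5: S_5 = -1.5 * (-2.45)^5 ≈ 132.41
The first 6 terms are: [-1.5, 3.68, -9.0, 22.06, -54.05, 132.41]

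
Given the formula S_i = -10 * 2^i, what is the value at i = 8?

S_8 = -10 * 2^8 = -10 * 256 = -2560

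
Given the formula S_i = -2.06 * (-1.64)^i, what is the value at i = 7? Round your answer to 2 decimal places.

S_7 = -2.06 * (-1.64)^7 ≈ -2.06 * -31.9085 ≈ 65.73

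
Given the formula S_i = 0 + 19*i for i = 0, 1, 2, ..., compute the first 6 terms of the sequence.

This is an arithmetic sequence.
i=0: S_0 = 0 + 19*0 = 0
i=1: S_1 = 0 + 19*1 = 19
i=2: S_2 = 0 + 19*2 = 38
i=3: S_3 = 0 + 19*3 = 57
i=4: S_4 = 0 + 19*4 = 76
i=5: S_5 = 0 + 19*5 = 95
The first 6 terms are: [0, 19, 38, 57, 76, 95]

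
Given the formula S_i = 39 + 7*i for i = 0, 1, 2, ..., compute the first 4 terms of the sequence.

This is an arithmetic sequence.
i=0: S_0 = 39 + 7*0 = 39
i=1: S_1 = 39 + 7*1 = 46
i=2: S_2 = 39 + 7*2 = 53
i=3: S_3 = 39 + 7*3 = 60
The first 4 terms are: [39, 46, 53, 60]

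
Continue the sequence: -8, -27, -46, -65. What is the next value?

Differences: -27 - -8 = -19
This is an arithmetic sequence with common difference d = -19.
Next term = -65 + -19 = -84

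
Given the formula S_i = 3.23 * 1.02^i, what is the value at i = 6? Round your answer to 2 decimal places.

S_6 = 3.23 * 1.02^6 ≈ 3.23 * 1.1262 ≈ 3.64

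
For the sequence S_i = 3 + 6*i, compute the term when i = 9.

S_9 = 3 + 6*9 = 3 + 54 = 57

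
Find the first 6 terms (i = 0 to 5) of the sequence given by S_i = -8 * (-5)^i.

This is a geometric sequence.
i=0: S_0 = -8 * (-5)^0 = -8
i=1: S_1 = -8 * (-5)^1 = 40
i=2: S_2 = -8 * (-5)^2 = -200
i=3: S_3 = -8 * (-5)^3 = 1000
i=4: S_4 = -8 * (-5)^4 = -5000
i=5: S_5 = -8 * (-5)^5 = 25000
The first 6 terms are: [-8, 40, -200, 1000, -5000, 25000]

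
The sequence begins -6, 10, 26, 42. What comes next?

Differences: 10 - -6 = 16
This is an arithmetic sequence with common difference d = 16.
Next term = 42 + 16 = 58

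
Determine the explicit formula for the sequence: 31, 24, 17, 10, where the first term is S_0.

Check differences: 24 - 31 = -7
17 - 24 = -7
Common difference d = -7.
First term a = 31.
Formula: S_i = 31 - 7*i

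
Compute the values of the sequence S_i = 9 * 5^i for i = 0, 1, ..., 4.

This is a geometric sequence.
i=0: S_0 = 9 * 5^0 = 9
i=1: S_1 = 9 * 5^1 = 45
i=2: S_2 = 9 * 5^2 = 225
i=3: S_3 = 9 * 5^3 = 1125
i=4: S_4 = 9 * 5^4 = 5625
The first 5 terms are: [9, 45, 225, 1125, 5625]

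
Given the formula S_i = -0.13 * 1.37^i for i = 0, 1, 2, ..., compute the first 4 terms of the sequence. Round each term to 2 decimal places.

This is a geometric sequence.
i=0: S_0 = -0.13 * 1.37^0 = -0.13
i=1: S_1 = -0.13 * 1.37^1 ≈ -0.18
i=2: S_2 = -0.13 * 1.37^2 ≈ -0.24
i=3: S_3 = -0.13 * 1.37^3 ≈ -0.33
The first 4 terms are: [-0.13, -0.18, -0.24, -0.33]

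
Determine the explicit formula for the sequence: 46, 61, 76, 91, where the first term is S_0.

Check differences: 61 - 46 = 15
76 - 61 = 15
Common difference d = 15.
First term a = 46.
Formula: S_i = 46 + 15*i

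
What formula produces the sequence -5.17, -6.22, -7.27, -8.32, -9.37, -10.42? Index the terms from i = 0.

Check differences: -6.22 - -5.17 = -1.05
-7.27 - -6.22 = -1.05
Common difference d = -1.05.
First term a = -5.17.
Formula: S_i = -5.17 - 1.05*i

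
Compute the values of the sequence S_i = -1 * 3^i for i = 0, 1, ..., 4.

This is a geometric sequence.
i=0: S_0 = -1 * 3^0 = -1
i=1: S_1 = -1 * 3^1 = -3
i=2: S_2 = -1 * 3^2 = -9
i=3: S_3 = -1 * 3^3 = -27
i=4: S_4 = -1 * 3^4 = -81
The first 5 terms are: [-1, -3, -9, -27, -81]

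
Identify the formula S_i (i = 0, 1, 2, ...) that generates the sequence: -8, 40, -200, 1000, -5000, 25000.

Check ratios: 40 / -8 = -5.0
Common ratio r = -5.
First term a = -8.
Formula: S_i = -8 * (-5)^i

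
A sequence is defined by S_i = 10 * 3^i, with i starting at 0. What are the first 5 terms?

This is a geometric sequence.
i=0: S_0 = 10 * 3^0 = 10
i=1: S_1 = 10 * 3^1 = 30
i=2: S_2 = 10 * 3^2 = 90
i=3: S_3 = 10 * 3^3 = 270
i=4: S_4 = 10 * 3^4 = 810
The first 5 terms are: [10, 30, 90, 270, 810]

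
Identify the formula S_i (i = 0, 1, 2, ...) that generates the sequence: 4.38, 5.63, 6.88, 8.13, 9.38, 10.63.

Check differences: 5.63 - 4.38 = 1.25
6.88 - 5.63 = 1.25
Common difference d = 1.25.
First term a = 4.38.
Formula: S_i = 4.38 + 1.25*i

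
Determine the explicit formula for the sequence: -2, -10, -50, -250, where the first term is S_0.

Check ratios: -10 / -2 = 5.0
Common ratio r = 5.
First term a = -2.
Formula: S_i = -2 * 5^i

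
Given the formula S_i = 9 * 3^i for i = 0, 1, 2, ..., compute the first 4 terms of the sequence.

This is a geometric sequence.
i=0: S_0 = 9 * 3^0 = 9
i=1: S_1 = 9 * 3^1 = 27
i=2: S_2 = 9 * 3^2 = 81
i=3: S_3 = 9 * 3^3 = 243
The first 4 terms are: [9, 27, 81, 243]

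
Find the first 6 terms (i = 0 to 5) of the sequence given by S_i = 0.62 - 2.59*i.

This is an arithmetic sequence.
i=0: S_0 = 0.62 + -2.59*0 = 0.62
i=1: S_1 = 0.62 + -2.59*1 = -1.97
i=2: S_2 = 0.62 + -2.59*2 = -4.56
i=3: S_3 = 0.62 + -2.59*3 = -7.15
i=4: S_4 = 0.62 + -2.59*4 = -9.74
i=5: S_5 = 0.62 + -2.59*5 = -12.33
The first 6 terms are: [0.62, -1.97, -4.56, -7.15, -9.74, -12.33]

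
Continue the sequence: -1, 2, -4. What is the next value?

Ratios: 2 / -1 = -2.0
This is a geometric sequence with common ratio r = -2.
Next term = -4 * -2 = 8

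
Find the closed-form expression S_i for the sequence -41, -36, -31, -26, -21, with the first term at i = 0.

Check differences: -36 - -41 = 5
-31 - -36 = 5
Common difference d = 5.
First term a = -41.
Formula: S_i = -41 + 5*i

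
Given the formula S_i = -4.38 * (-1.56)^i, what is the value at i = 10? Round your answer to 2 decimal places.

S_10 = -4.38 * (-1.56)^10 ≈ -4.38 * 85.3583 ≈ -373.87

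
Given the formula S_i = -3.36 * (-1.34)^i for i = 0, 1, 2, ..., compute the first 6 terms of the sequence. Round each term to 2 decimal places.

This is a geometric sequence.
i=0: S_0 = -3.36 * (-1.34)^0 = -3.36
i=1: S_1 = -3.36 * (-1.34)^1 ≈ 4.5
i=2: S_2 = -3.36 * (-1.34)^2 ≈ -6.03
i=3: S_3 = -3.36 * (-1.34)^3 ≈ 8.08
i=4: S_4 = -3.36 * (-1.34)^4 ≈ -10.83
i=5: S_5 = -3.36 * (-1.34)^5 ≈ 14.52
The first 6 terms are: [-3.36, 4.5, -6.03, 8.08, -10.83, 14.52]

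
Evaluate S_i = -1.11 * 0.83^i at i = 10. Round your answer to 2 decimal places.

S_10 = -1.11 * 0.83^10 ≈ -1.11 * 0.1552 ≈ -0.17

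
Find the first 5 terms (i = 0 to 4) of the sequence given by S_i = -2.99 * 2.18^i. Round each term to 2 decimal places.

This is a geometric sequence.
i=0: S_0 = -2.99 * 2.18^0 = -2.99
i=1: S_1 = -2.99 * 2.18^1 ≈ -6.52
i=2: S_2 = -2.99 * 2.18^2 ≈ -14.21
i=3: S_3 = -2.99 * 2.18^3 ≈ -30.98
i=4: S_4 = -2.99 * 2.18^4 ≈ -67.53
The first 5 terms are: [-2.99, -6.52, -14.21, -30.98, -67.53]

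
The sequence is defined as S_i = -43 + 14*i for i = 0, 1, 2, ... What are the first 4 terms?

This is an arithmetic sequence.
i=0: S_0 = -43 + 14*0 = -43
i=1: S_1 = -43 + 14*1 = -29
i=2: S_2 = -43 + 14*2 = -15
i=3: S_3 = -43 + 14*3 = -1
The first 4 terms are: [-43, -29, -15, -1]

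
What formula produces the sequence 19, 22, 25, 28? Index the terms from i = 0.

Check differences: 22 - 19 = 3
25 - 22 = 3
Common difference d = 3.
First term a = 19.
Formula: S_i = 19 + 3*i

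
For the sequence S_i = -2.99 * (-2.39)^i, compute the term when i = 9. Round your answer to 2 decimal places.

S_9 = -2.99 * (-2.39)^9 ≈ -2.99 * -2544.3749 ≈ 7607.68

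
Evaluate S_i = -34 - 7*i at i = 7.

S_7 = -34 + -7*7 = -34 + -49 = -83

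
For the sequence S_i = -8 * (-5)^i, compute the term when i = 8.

S_8 = -8 * (-5)^8 = -8 * 390625 = -3125000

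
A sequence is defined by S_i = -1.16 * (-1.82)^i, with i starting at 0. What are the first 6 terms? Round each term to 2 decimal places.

This is a geometric sequence.
i=0: S_0 = -1.16 * (-1.82)^0 = -1.16
i=1: S_1 = -1.16 * (-1.82)^1 ≈ 2.11
i=2: S_2 = -1.16 * (-1.82)^2 ≈ -3.84
i=3: S_3 = -1.16 * (-1.82)^3 ≈ 6.99
i=4: S_4 = -1.16 * (-1.82)^4 ≈ -12.73
i=5: S_5 = -1.16 * (-1.82)^5 ≈ 23.16
The first 6 terms are: [-1.16, 2.11, -3.84, 6.99, -12.73, 23.16]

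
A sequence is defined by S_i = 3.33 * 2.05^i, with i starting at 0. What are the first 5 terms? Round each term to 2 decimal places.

This is a geometric sequence.
i=0: S_0 = 3.33 * 2.05^0 = 3.33
i=1: S_1 = 3.33 * 2.05^1 ≈ 6.83
i=2: S_2 = 3.33 * 2.05^2 ≈ 13.99
i=3: S_3 = 3.33 * 2.05^3 ≈ 28.69
i=4: S_4 = 3.33 * 2.05^4 ≈ 58.81
The first 5 terms are: [3.33, 6.83, 13.99, 28.69, 58.81]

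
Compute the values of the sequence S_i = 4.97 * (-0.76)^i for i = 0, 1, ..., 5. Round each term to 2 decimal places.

This is a geometric sequence.
i=0: S_0 = 4.97 * (-0.76)^0 = 4.97
i=1: S_1 = 4.97 * (-0.76)^1 ≈ -3.78
i=2: S_2 = 4.97 * (-0.76)^2 ≈ 2.87
i=3: S_3 = 4.97 * (-0.76)^3 ≈ -2.18
i=4: S_4 = 4.97 * (-0.76)^4 ≈ 1.66
i=5: S_5 = 4.97 * (-0.76)^5 ≈ -1.26
The first 6 terms are: [4.97, -3.78, 2.87, -2.18, 1.66, -1.26]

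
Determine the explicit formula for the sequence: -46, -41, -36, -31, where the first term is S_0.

Check differences: -41 - -46 = 5
-36 - -41 = 5
Common difference d = 5.
First term a = -46.
Formula: S_i = -46 + 5*i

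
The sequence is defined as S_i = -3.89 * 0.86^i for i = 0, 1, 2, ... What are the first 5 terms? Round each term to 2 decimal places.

This is a geometric sequence.
i=0: S_0 = -3.89 * 0.86^0 = -3.89
i=1: S_1 = -3.89 * 0.86^1 ≈ -3.35
i=2: S_2 = -3.89 * 0.86^2 ≈ -2.88
i=3: S_3 = -3.89 * 0.86^3 ≈ -2.47
i=4: S_4 = -3.89 * 0.86^4 ≈ -2.13
The first 5 terms are: [-3.89, -3.35, -2.88, -2.47, -2.13]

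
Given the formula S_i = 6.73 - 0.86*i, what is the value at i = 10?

S_10 = 6.73 + -0.86*10 = 6.73 + -8.6 = -1.87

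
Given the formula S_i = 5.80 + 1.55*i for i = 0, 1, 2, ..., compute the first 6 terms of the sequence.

This is an arithmetic sequence.
i=0: S_0 = 5.8 + 1.55*0 = 5.8
i=1: S_1 = 5.8 + 1.55*1 = 7.35
i=2: S_2 = 5.8 + 1.55*2 = 8.9
i=3: S_3 = 5.8 + 1.55*3 = 10.45
i=4: S_4 = 5.8 + 1.55*4 = 12.0
i=5: S_5 = 5.8 + 1.55*5 = 13.55
The first 6 terms are: [5.8, 7.35, 8.9, 10.45, 12.0, 13.55]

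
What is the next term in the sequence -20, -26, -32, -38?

Differences: -26 - -20 = -6
This is an arithmetic sequence with common difference d = -6.
Next term = -38 + -6 = -44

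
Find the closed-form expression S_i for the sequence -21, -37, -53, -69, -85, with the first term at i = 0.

Check differences: -37 - -21 = -16
-53 - -37 = -16
Common difference d = -16.
First term a = -21.
Formula: S_i = -21 - 16*i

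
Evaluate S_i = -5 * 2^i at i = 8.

S_8 = -5 * 2^8 = -5 * 256 = -1280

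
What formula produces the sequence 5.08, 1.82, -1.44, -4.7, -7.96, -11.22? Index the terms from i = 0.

Check differences: 1.82 - 5.08 = -3.26
-1.44 - 1.82 = -3.26
Common difference d = -3.26.
First term a = 5.08.
Formula: S_i = 5.08 - 3.26*i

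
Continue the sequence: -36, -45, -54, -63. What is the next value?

Differences: -45 - -36 = -9
This is an arithmetic sequence with common difference d = -9.
Next term = -63 + -9 = -72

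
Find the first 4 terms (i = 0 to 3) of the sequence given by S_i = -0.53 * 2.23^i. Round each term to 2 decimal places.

This is a geometric sequence.
i=0: S_0 = -0.53 * 2.23^0 = -0.53
i=1: S_1 = -0.53 * 2.23^1 ≈ -1.18
i=2: S_2 = -0.53 * 2.23^2 ≈ -2.64
i=3: S_3 = -0.53 * 2.23^3 ≈ -5.88
The first 4 terms are: [-0.53, -1.18, -2.64, -5.88]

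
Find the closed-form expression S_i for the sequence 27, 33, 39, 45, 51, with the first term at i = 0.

Check differences: 33 - 27 = 6
39 - 33 = 6
Common difference d = 6.
First term a = 27.
Formula: S_i = 27 + 6*i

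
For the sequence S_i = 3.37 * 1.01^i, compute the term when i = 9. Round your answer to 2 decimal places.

S_9 = 3.37 * 1.01^9 ≈ 3.37 * 1.0937 ≈ 3.69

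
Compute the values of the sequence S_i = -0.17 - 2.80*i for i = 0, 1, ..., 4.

This is an arithmetic sequence.
i=0: S_0 = -0.17 + -2.8*0 = -0.17
i=1: S_1 = -0.17 + -2.8*1 = -2.97
i=2: S_2 = -0.17 + -2.8*2 = -5.77
i=3: S_3 = -0.17 + -2.8*3 = -8.57
i=4: S_4 = -0.17 + -2.8*4 = -11.37
The first 5 terms are: [-0.17, -2.97, -5.77, -8.57, -11.37]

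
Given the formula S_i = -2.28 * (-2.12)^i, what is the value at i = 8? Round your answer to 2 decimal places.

S_8 = -2.28 * (-2.12)^8 ≈ -2.28 * 408.0251 ≈ -930.3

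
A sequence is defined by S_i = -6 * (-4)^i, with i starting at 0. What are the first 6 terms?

This is a geometric sequence.
i=0: S_0 = -6 * (-4)^0 = -6
i=1: S_1 = -6 * (-4)^1 = 24
i=2: S_2 = -6 * (-4)^2 = -96
i=3: S_3 = -6 * (-4)^3 = 384
i=4: S_4 = -6 * (-4)^4 = -1536
i=5: S_5 = -6 * (-4)^5 = 6144
The first 6 terms are: [-6, 24, -96, 384, -1536, 6144]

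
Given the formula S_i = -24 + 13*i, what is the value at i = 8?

S_8 = -24 + 13*8 = -24 + 104 = 80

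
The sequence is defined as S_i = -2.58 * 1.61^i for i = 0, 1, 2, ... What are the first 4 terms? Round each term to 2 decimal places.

This is a geometric sequence.
i=0: S_0 = -2.58 * 1.61^0 = -2.58
i=1: S_1 = -2.58 * 1.61^1 ≈ -4.15
i=2: S_2 = -2.58 * 1.61^2 ≈ -6.69
i=3: S_3 = -2.58 * 1.61^3 ≈ -10.77
The first 4 terms are: [-2.58, -4.15, -6.69, -10.77]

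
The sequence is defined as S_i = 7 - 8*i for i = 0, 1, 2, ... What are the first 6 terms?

This is an arithmetic sequence.
i=0: S_0 = 7 + -8*0 = 7
i=1: S_1 = 7 + -8*1 = -1
i=2: S_2 = 7 + -8*2 = -9
i=3: S_3 = 7 + -8*3 = -17
i=4: S_4 = 7 + -8*4 = -25
i=5: S_5 = 7 + -8*5 = -33
The first 6 terms are: [7, -1, -9, -17, -25, -33]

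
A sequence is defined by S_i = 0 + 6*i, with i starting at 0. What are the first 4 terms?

This is an arithmetic sequence.
i=0: S_0 = 0 + 6*0 = 0
i=1: S_1 = 0 + 6*1 = 6
i=2: S_2 = 0 + 6*2 = 12
i=3: S_3 = 0 + 6*3 = 18
The first 4 terms are: [0, 6, 12, 18]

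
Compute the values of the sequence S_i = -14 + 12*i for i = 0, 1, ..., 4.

This is an arithmetic sequence.
i=0: S_0 = -14 + 12*0 = -14
i=1: S_1 = -14 + 12*1 = -2
i=2: S_2 = -14 + 12*2 = 10
i=3: S_3 = -14 + 12*3 = 22
i=4: S_4 = -14 + 12*4 = 34
The first 5 terms are: [-14, -2, 10, 22, 34]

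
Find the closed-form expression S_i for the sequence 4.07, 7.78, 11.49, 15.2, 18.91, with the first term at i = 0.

Check differences: 7.78 - 4.07 = 3.71
11.49 - 7.78 = 3.71
Common difference d = 3.71.
First term a = 4.07.
Formula: S_i = 4.07 + 3.71*i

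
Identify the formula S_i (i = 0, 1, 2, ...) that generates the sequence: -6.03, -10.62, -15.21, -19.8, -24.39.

Check differences: -10.62 - -6.03 = -4.59
-15.21 - -10.62 = -4.59
Common difference d = -4.59.
First term a = -6.03.
Formula: S_i = -6.03 - 4.59*i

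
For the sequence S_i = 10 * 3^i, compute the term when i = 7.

S_7 = 10 * 3^7 = 10 * 2187 = 21870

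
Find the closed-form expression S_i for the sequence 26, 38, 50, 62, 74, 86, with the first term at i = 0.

Check differences: 38 - 26 = 12
50 - 38 = 12
Common difference d = 12.
First term a = 26.
Formula: S_i = 26 + 12*i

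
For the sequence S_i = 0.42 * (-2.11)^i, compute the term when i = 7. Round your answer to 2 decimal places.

S_7 = 0.42 * (-2.11)^7 ≈ 0.42 * -186.1989 ≈ -78.2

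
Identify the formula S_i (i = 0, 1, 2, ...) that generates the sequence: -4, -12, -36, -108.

Check ratios: -12 / -4 = 3.0
Common ratio r = 3.
First term a = -4.
Formula: S_i = -4 * 3^i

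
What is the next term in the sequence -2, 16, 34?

Differences: 16 - -2 = 18
This is an arithmetic sequence with common difference d = 18.
Next term = 34 + 18 = 52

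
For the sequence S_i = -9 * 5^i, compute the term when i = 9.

S_9 = -9 * 5^9 = -9 * 1953125 = -17578125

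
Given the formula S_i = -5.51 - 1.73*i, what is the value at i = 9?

S_9 = -5.51 + -1.73*9 = -5.51 + -15.57 = -21.08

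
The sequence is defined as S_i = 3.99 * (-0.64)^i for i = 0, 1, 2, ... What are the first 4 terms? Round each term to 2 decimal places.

This is a geometric sequence.
i=0: S_0 = 3.99 * (-0.64)^0 = 3.99
i=1: S_1 = 3.99 * (-0.64)^1 ≈ -2.55
i=2: S_2 = 3.99 * (-0.64)^2 ≈ 1.63
i=3: S_3 = 3.99 * (-0.64)^3 ≈ -1.05
The first 4 terms are: [3.99, -2.55, 1.63, -1.05]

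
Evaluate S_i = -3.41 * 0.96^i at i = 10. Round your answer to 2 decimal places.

S_10 = -3.41 * 0.96^10 ≈ -3.41 * 0.6648 ≈ -2.27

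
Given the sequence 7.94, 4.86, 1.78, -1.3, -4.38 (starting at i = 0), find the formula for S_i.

Check differences: 4.86 - 7.94 = -3.08
1.78 - 4.86 = -3.08
Common difference d = -3.08.
First term a = 7.94.
Formula: S_i = 7.94 - 3.08*i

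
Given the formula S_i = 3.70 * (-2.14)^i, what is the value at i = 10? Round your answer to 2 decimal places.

S_10 = 3.7 * (-2.14)^10 ≈ 3.7 * 2014.363 ≈ 7453.14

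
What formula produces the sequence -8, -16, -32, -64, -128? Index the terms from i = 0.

Check ratios: -16 / -8 = 2.0
Common ratio r = 2.
First term a = -8.
Formula: S_i = -8 * 2^i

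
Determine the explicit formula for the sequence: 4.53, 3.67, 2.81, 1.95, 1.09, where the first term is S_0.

Check differences: 3.67 - 4.53 = -0.86
2.81 - 3.67 = -0.86
Common difference d = -0.86.
First term a = 4.53.
Formula: S_i = 4.53 - 0.86*i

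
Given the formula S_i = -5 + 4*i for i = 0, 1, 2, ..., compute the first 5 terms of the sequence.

This is an arithmetic sequence.
i=0: S_0 = -5 + 4*0 = -5
i=1: S_1 = -5 + 4*1 = -1
i=2: S_2 = -5 + 4*2 = 3
i=3: S_3 = -5 + 4*3 = 7
i=4: S_4 = -5 + 4*4 = 11
The first 5 terms are: [-5, -1, 3, 7, 11]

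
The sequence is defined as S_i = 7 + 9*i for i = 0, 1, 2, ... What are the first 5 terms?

This is an arithmetic sequence.
i=0: S_0 = 7 + 9*0 = 7
i=1: S_1 = 7 + 9*1 = 16
i=2: S_2 = 7 + 9*2 = 25
i=3: S_3 = 7 + 9*3 = 34
i=4: S_4 = 7 + 9*4 = 43
The first 5 terms are: [7, 16, 25, 34, 43]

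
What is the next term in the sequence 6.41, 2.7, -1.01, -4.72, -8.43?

Differences: 2.7 - 6.41 = -3.71
This is an arithmetic sequence with common difference d = -3.71.
Next term = -8.43 + -3.71 = -12.14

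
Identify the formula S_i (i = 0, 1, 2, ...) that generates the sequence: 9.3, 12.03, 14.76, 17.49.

Check differences: 12.03 - 9.3 = 2.73
14.76 - 12.03 = 2.73
Common difference d = 2.73.
First term a = 9.3.
Formula: S_i = 9.30 + 2.73*i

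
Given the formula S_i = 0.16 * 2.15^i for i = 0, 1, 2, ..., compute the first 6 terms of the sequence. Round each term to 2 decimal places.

This is a geometric sequence.
i=0: S_0 = 0.16 * 2.15^0 = 0.16
i=1: S_1 = 0.16 * 2.15^1 ≈ 0.34
i=2: S_2 = 0.16 * 2.15^2 ≈ 0.74
i=3: S_3 = 0.16 * 2.15^3 ≈ 1.59
i=4: S_4 = 0.16 * 2.15^4 ≈ 3.42
i=5: S_5 = 0.16 * 2.15^5 ≈ 7.35
The first 6 terms are: [0.16, 0.34, 0.74, 1.59, 3.42, 7.35]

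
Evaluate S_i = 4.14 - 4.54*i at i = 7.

S_7 = 4.14 + -4.54*7 = 4.14 + -31.78 = -27.64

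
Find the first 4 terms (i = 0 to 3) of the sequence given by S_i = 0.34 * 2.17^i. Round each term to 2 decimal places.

This is a geometric sequence.
i=0: S_0 = 0.34 * 2.17^0 = 0.34
i=1: S_1 = 0.34 * 2.17^1 ≈ 0.74
i=2: S_2 = 0.34 * 2.17^2 ≈ 1.6
i=3: S_3 = 0.34 * 2.17^3 ≈ 3.47
The first 4 terms are: [0.34, 0.74, 1.6, 3.47]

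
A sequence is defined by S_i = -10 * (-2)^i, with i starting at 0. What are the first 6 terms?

This is a geometric sequence.
i=0: S_0 = -10 * (-2)^0 = -10
i=1: S_1 = -10 * (-2)^1 = 20
i=2: S_2 = -10 * (-2)^2 = -40
i=3: S_3 = -10 * (-2)^3 = 80
i=4: S_4 = -10 * (-2)^4 = -160
i=5: S_5 = -10 * (-2)^5 = 320
The first 6 terms are: [-10, 20, -40, 80, -160, 320]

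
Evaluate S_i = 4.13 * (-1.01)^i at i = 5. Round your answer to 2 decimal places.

S_5 = 4.13 * (-1.01)^5 ≈ 4.13 * -1.051 ≈ -4.34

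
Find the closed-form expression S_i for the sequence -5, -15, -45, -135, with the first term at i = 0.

Check ratios: -15 / -5 = 3.0
Common ratio r = 3.
First term a = -5.
Formula: S_i = -5 * 3^i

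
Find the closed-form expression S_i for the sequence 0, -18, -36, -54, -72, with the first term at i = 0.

Check differences: -18 - 0 = -18
-36 - -18 = -18
Common difference d = -18.
First term a = 0.
Formula: S_i = 0 - 18*i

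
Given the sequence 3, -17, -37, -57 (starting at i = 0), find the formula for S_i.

Check differences: -17 - 3 = -20
-37 - -17 = -20
Common difference d = -20.
First term a = 3.
Formula: S_i = 3 - 20*i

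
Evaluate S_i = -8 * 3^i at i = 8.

S_8 = -8 * 3^8 = -8 * 6561 = -52488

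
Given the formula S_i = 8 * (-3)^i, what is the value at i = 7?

S_7 = 8 * (-3)^7 = 8 * -2187 = -17496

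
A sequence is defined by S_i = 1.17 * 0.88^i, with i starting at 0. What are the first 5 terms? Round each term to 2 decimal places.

This is a geometric sequence.
i=0: S_0 = 1.17 * 0.88^0 = 1.17
i=1: S_1 = 1.17 * 0.88^1 ≈ 1.03
i=2: S_2 = 1.17 * 0.88^2 ≈ 0.91
i=3: S_3 = 1.17 * 0.88^3 ≈ 0.8
i=4: S_4 = 1.17 * 0.88^4 ≈ 0.7
The first 5 terms are: [1.17, 1.03, 0.91, 0.8, 0.7]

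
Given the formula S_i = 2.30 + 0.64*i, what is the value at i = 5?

S_5 = 2.3 + 0.64*5 = 2.3 + 3.2 = 5.5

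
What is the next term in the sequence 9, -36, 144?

Ratios: -36 / 9 = -4.0
This is a geometric sequence with common ratio r = -4.
Next term = 144 * -4 = -576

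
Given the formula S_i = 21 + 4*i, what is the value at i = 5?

S_5 = 21 + 4*5 = 21 + 20 = 41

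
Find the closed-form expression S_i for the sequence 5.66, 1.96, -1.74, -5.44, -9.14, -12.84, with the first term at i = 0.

Check differences: 1.96 - 5.66 = -3.7
-1.74 - 1.96 = -3.7
Common difference d = -3.7.
First term a = 5.66.
Formula: S_i = 5.66 - 3.70*i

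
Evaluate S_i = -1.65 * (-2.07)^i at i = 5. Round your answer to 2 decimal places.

S_5 = -1.65 * (-2.07)^5 ≈ -1.65 * -38.006 ≈ 62.71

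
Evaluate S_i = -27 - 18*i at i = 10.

S_10 = -27 + -18*10 = -27 + -180 = -207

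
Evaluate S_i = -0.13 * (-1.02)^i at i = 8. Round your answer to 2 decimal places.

S_8 = -0.13 * (-1.02)^8 ≈ -0.13 * 1.1717 ≈ -0.15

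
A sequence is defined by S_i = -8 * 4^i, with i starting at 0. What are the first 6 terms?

This is a geometric sequence.
i=0: S_0 = -8 * 4^0 = -8
i=1: S_1 = -8 * 4^1 = -32
i=2: S_2 = -8 * 4^2 = -128
i=3: S_3 = -8 * 4^3 = -512
i=4: S_4 = -8 * 4^4 = -2048
i=5: S_5 = -8 * 4^5 = -8192
The first 6 terms are: [-8, -32, -128, -512, -2048, -8192]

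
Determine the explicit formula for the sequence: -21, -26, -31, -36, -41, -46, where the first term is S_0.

Check differences: -26 - -21 = -5
-31 - -26 = -5
Common difference d = -5.
First term a = -21.
Formula: S_i = -21 - 5*i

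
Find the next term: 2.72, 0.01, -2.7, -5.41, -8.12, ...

Differences: 0.01 - 2.72 = -2.71
This is an arithmetic sequence with common difference d = -2.71.
Next term = -8.12 + -2.71 = -10.83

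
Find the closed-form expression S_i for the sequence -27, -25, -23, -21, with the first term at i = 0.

Check differences: -25 - -27 = 2
-23 - -25 = 2
Common difference d = 2.
First term a = -27.
Formula: S_i = -27 + 2*i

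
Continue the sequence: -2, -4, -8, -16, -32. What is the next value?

Ratios: -4 / -2 = 2.0
This is a geometric sequence with common ratio r = 2.
Next term = -32 * 2 = -64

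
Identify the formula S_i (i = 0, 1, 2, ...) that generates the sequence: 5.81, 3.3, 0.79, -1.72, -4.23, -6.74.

Check differences: 3.3 - 5.81 = -2.51
0.79 - 3.3 = -2.51
Common difference d = -2.51.
First term a = 5.81.
Formula: S_i = 5.81 - 2.51*i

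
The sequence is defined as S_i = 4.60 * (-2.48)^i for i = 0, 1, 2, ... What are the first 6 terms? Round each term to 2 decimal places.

This is a geometric sequence.
i=0: S_0 = 4.6 * (-2.48)^0 = 4.6
i=1: S_1 = 4.6 * (-2.48)^1 ≈ -11.41
i=2: S_2 = 4.6 * (-2.48)^2 ≈ 28.29
i=3: S_3 = 4.6 * (-2.48)^3 ≈ -70.16
i=4: S_4 = 4.6 * (-2.48)^4 ≈ 174.01
i=5: S_5 = 4.6 * (-2.48)^5 ≈ -431.54
The first 6 terms are: [4.6, -11.41, 28.29, -70.16, 174.01, -431.54]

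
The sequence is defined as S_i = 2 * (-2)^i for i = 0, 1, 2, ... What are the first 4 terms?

This is a geometric sequence.
i=0: S_0 = 2 * (-2)^0 = 2
i=1: S_1 = 2 * (-2)^1 = -4
i=2: S_2 = 2 * (-2)^2 = 8
i=3: S_3 = 2 * (-2)^3 = -16
The first 4 terms are: [2, -4, 8, -16]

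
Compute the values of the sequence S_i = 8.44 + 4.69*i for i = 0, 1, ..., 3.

This is an arithmetic sequence.
i=0: S_0 = 8.44 + 4.69*0 = 8.44
i=1: S_1 = 8.44 + 4.69*1 = 13.13
i=2: S_2 = 8.44 + 4.69*2 = 17.82
i=3: S_3 = 8.44 + 4.69*3 = 22.51
The first 4 terms are: [8.44, 13.13, 17.82, 22.51]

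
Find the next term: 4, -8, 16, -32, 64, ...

Ratios: -8 / 4 = -2.0
This is a geometric sequence with common ratio r = -2.
Next term = 64 * -2 = -128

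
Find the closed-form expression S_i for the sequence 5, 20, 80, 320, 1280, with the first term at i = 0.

Check ratios: 20 / 5 = 4.0
Common ratio r = 4.
First term a = 5.
Formula: S_i = 5 * 4^i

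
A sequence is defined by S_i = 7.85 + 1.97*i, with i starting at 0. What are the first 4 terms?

This is an arithmetic sequence.
i=0: S_0 = 7.85 + 1.97*0 = 7.85
i=1: S_1 = 7.85 + 1.97*1 = 9.82
i=2: S_2 = 7.85 + 1.97*2 = 11.79
i=3: S_3 = 7.85 + 1.97*3 = 13.76
The first 4 terms are: [7.85, 9.82, 11.79, 13.76]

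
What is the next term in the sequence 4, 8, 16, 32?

Ratios: 8 / 4 = 2.0
This is a geometric sequence with common ratio r = 2.
Next term = 32 * 2 = 64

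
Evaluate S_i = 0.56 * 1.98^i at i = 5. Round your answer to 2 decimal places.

S_5 = 0.56 * 1.98^5 ≈ 0.56 * 30.4317 ≈ 17.04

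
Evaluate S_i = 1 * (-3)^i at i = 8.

S_8 = 1 * (-3)^8 = 1 * 6561 = 6561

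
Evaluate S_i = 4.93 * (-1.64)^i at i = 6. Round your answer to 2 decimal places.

S_6 = 4.93 * (-1.64)^6 ≈ 4.93 * 19.4564 ≈ 95.92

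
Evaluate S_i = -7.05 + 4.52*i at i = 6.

S_6 = -7.05 + 4.52*6 = -7.05 + 27.12 = 20.07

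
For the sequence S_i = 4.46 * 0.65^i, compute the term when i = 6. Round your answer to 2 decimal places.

S_6 = 4.46 * 0.65^6 ≈ 4.46 * 0.0754 ≈ 0.34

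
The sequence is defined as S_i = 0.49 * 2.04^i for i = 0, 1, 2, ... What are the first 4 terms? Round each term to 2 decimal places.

This is a geometric sequence.
i=0: S_0 = 0.49 * 2.04^0 = 0.49
i=1: S_1 = 0.49 * 2.04^1 ≈ 1.0
i=2: S_2 = 0.49 * 2.04^2 ≈ 2.04
i=3: S_3 = 0.49 * 2.04^3 ≈ 4.16
The first 4 terms are: [0.49, 1.0, 2.04, 4.16]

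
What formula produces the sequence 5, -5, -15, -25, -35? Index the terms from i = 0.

Check differences: -5 - 5 = -10
-15 - -5 = -10
Common difference d = -10.
First term a = 5.
Formula: S_i = 5 - 10*i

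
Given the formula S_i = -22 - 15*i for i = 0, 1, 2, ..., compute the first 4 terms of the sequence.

This is an arithmetic sequence.
i=0: S_0 = -22 + -15*0 = -22
i=1: S_1 = -22 + -15*1 = -37
i=2: S_2 = -22 + -15*2 = -52
i=3: S_3 = -22 + -15*3 = -67
The first 4 terms are: [-22, -37, -52, -67]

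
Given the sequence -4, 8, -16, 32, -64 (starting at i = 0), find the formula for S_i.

Check ratios: 8 / -4 = -2.0
Common ratio r = -2.
First term a = -4.
Formula: S_i = -4 * (-2)^i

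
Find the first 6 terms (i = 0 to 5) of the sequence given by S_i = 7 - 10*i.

This is an arithmetic sequence.
i=0: S_0 = 7 + -10*0 = 7
i=1: S_1 = 7 + -10*1 = -3
i=2: S_2 = 7 + -10*2 = -13
i=3: S_3 = 7 + -10*3 = -23
i=4: S_4 = 7 + -10*4 = -33
i=5: S_5 = 7 + -10*5 = -43
The first 6 terms are: [7, -3, -13, -23, -33, -43]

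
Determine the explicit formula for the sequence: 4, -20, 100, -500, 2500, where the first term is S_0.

Check ratios: -20 / 4 = -5.0
Common ratio r = -5.
First term a = 4.
Formula: S_i = 4 * (-5)^i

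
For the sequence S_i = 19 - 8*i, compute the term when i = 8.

S_8 = 19 + -8*8 = 19 + -64 = -45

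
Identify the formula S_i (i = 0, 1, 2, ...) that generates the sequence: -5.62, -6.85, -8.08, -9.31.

Check differences: -6.85 - -5.62 = -1.23
-8.08 - -6.85 = -1.23
Common difference d = -1.23.
First term a = -5.62.
Formula: S_i = -5.62 - 1.23*i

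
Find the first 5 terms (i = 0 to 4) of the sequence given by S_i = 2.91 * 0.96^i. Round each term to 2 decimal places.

This is a geometric sequence.
i=0: S_0 = 2.91 * 0.96^0 = 2.91
i=1: S_1 = 2.91 * 0.96^1 ≈ 2.79
i=2: S_2 = 2.91 * 0.96^2 ≈ 2.68
i=3: S_3 = 2.91 * 0.96^3 ≈ 2.57
i=4: S_4 = 2.91 * 0.96^4 ≈ 2.47
The first 5 terms are: [2.91, 2.79, 2.68, 2.57, 2.47]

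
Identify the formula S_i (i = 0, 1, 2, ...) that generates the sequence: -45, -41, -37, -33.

Check differences: -41 - -45 = 4
-37 - -41 = 4
Common difference d = 4.
First term a = -45.
Formula: S_i = -45 + 4*i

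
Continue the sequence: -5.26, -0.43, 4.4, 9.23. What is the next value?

Differences: -0.43 - -5.26 = 4.83
This is an arithmetic sequence with common difference d = 4.83.
Next term = 9.23 + 4.83 = 14.06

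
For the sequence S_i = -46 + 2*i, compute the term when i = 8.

S_8 = -46 + 2*8 = -46 + 16 = -30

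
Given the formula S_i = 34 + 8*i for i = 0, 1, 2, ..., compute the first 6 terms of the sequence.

This is an arithmetic sequence.
i=0: S_0 = 34 + 8*0 = 34
i=1: S_1 = 34 + 8*1 = 42
i=2: S_2 = 34 + 8*2 = 50
i=3: S_3 = 34 + 8*3 = 58
i=4: S_4 = 34 + 8*4 = 66
i=5: S_5 = 34 + 8*5 = 74
The first 6 terms are: [34, 42, 50, 58, 66, 74]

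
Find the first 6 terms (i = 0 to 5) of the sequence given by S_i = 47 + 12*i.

This is an arithmetic sequence.
i=0: S_0 = 47 + 12*0 = 47
i=1: S_1 = 47 + 12*1 = 59
i=2: S_2 = 47 + 12*2 = 71
i=3: S_3 = 47 + 12*3 = 83
i=4: S_4 = 47 + 12*4 = 95
i=5: S_5 = 47 + 12*5 = 107
The first 6 terms are: [47, 59, 71, 83, 95, 107]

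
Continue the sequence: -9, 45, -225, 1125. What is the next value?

Ratios: 45 / -9 = -5.0
This is a geometric sequence with common ratio r = -5.
Next term = 1125 * -5 = -5625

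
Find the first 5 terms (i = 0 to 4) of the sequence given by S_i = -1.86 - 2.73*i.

This is an arithmetic sequence.
i=0: S_0 = -1.86 + -2.73*0 = -1.86
i=1: S_1 = -1.86 + -2.73*1 = -4.59
i=2: S_2 = -1.86 + -2.73*2 = -7.32
i=3: S_3 = -1.86 + -2.73*3 = -10.05
i=4: S_4 = -1.86 + -2.73*4 = -12.78
The first 5 terms are: [-1.86, -4.59, -7.32, -10.05, -12.78]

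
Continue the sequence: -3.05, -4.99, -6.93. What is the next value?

Differences: -4.99 - -3.05 = -1.94
This is an arithmetic sequence with common difference d = -1.94.
Next term = -6.93 + -1.94 = -8.87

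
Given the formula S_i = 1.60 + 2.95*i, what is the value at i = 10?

S_10 = 1.6 + 2.95*10 = 1.6 + 29.5 = 31.1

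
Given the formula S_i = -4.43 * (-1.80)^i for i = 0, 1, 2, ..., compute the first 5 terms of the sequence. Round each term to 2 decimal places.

This is a geometric sequence.
i=0: S_0 = -4.43 * (-1.8)^0 = -4.43
i=1: S_1 = -4.43 * (-1.8)^1 ≈ 7.97
i=2: S_2 = -4.43 * (-1.8)^2 ≈ -14.35
i=3: S_3 = -4.43 * (-1.8)^3 ≈ 25.84
i=4: S_4 = -4.43 * (-1.8)^4 ≈ -46.5
The first 5 terms are: [-4.43, 7.97, -14.35, 25.84, -46.5]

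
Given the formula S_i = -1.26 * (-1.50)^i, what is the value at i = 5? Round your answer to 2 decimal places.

S_5 = -1.26 * (-1.5)^5 ≈ -1.26 * -7.5938 ≈ 9.57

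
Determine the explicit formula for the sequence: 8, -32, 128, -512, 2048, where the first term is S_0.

Check ratios: -32 / 8 = -4.0
Common ratio r = -4.
First term a = 8.
Formula: S_i = 8 * (-4)^i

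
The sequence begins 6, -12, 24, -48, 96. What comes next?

Ratios: -12 / 6 = -2.0
This is a geometric sequence with common ratio r = -2.
Next term = 96 * -2 = -192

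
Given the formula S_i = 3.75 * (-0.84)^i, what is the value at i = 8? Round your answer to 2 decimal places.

S_8 = 3.75 * (-0.84)^8 ≈ 3.75 * 0.2479 ≈ 0.93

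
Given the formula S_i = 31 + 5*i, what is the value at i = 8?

S_8 = 31 + 5*8 = 31 + 40 = 71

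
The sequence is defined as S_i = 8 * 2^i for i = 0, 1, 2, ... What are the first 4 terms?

This is a geometric sequence.
i=0: S_0 = 8 * 2^0 = 8
i=1: S_1 = 8 * 2^1 = 16
i=2: S_2 = 8 * 2^2 = 32
i=3: S_3 = 8 * 2^3 = 64
The first 4 terms are: [8, 16, 32, 64]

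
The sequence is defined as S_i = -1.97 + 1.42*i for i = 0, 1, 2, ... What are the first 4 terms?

This is an arithmetic sequence.
i=0: S_0 = -1.97 + 1.42*0 = -1.97
i=1: S_1 = -1.97 + 1.42*1 = -0.55
i=2: S_2 = -1.97 + 1.42*2 = 0.87
i=3: S_3 = -1.97 + 1.42*3 = 2.29
The first 4 terms are: [-1.97, -0.55, 0.87, 2.29]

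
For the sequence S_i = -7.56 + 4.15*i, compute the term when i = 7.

S_7 = -7.56 + 4.15*7 = -7.56 + 29.05 = 21.49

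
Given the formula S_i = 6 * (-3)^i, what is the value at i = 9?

S_9 = 6 * (-3)^9 = 6 * -19683 = -118098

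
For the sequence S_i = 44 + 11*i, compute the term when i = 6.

S_6 = 44 + 11*6 = 44 + 66 = 110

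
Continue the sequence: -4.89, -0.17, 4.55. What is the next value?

Differences: -0.17 - -4.89 = 4.72
This is an arithmetic sequence with common difference d = 4.72.
Next term = 4.55 + 4.72 = 9.27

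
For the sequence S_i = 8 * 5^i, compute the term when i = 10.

S_10 = 8 * 5^10 = 8 * 9765625 = 78125000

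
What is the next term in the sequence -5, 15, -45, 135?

Ratios: 15 / -5 = -3.0
This is a geometric sequence with common ratio r = -3.
Next term = 135 * -3 = -405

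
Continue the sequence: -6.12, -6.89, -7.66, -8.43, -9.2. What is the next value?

Differences: -6.89 - -6.12 = -0.77
This is an arithmetic sequence with common difference d = -0.77.
Next term = -9.2 + -0.77 = -9.97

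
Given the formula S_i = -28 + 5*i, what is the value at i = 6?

S_6 = -28 + 5*6 = -28 + 30 = 2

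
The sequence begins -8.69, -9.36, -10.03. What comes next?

Differences: -9.36 - -8.69 = -0.67
This is an arithmetic sequence with common difference d = -0.67.
Next term = -10.03 + -0.67 = -10.7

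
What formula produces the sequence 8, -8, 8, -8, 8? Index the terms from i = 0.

Check ratios: -8 / 8 = -1.0
Common ratio r = -1.
First term a = 8.
Formula: S_i = 8 * (-1)^i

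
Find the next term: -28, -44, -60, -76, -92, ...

Differences: -44 - -28 = -16
This is an arithmetic sequence with common difference d = -16.
Next term = -92 + -16 = -108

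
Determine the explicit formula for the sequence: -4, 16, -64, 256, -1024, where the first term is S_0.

Check ratios: 16 / -4 = -4.0
Common ratio r = -4.
First term a = -4.
Formula: S_i = -4 * (-4)^i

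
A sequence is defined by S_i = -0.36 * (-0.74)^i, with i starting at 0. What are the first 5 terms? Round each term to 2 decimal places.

This is a geometric sequence.
i=0: S_0 = -0.36 * (-0.74)^0 = -0.36
i=1: S_1 = -0.36 * (-0.74)^1 ≈ 0.27
i=2: S_2 = -0.36 * (-0.74)^2 ≈ -0.2
i=3: S_3 = -0.36 * (-0.74)^3 ≈ 0.15
i=4: S_4 = -0.36 * (-0.74)^4 ≈ -0.11
The first 5 terms are: [-0.36, 0.27, -0.2, 0.15, -0.11]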